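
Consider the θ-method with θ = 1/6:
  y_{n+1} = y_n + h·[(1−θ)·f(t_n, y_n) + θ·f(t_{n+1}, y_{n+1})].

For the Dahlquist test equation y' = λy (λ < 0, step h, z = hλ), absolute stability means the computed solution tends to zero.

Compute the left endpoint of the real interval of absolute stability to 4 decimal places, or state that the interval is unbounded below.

Test eqn y'=λy, z=hλ:
  y_{n+1} = y_n + z·[5/6·y_n + 1/6·y_{n+1}] ⇒ (1 − 1/6z)y_{n+1} = (1 + 5/6z)y_n
  R(z) = (1 + 5/6z)/(1 − 1/6z).

Boundary: |R(x)|=1, x<0.
x=-1.76: |R|=0.3608
R=−1: 1+5/6x = −1+1/6x ⇒ -2/3x=2 ⇒ x=2/(-2/3)=-3.0000
Confirm numerically:
  x=-2.788: |R|=0.90350 <1
  x=-2.284: |R|=0.65427 <1
  x=-1.985: |R|=0.49155 <1
  x=-3.508: |R|=1.21371 >1
  x=-3.273: |R|=1.11776 >1
  x=-3.238: |R|=1.10305 >1
So |R|<1 on (-3.0000, 0).

left endpoint -3.0000.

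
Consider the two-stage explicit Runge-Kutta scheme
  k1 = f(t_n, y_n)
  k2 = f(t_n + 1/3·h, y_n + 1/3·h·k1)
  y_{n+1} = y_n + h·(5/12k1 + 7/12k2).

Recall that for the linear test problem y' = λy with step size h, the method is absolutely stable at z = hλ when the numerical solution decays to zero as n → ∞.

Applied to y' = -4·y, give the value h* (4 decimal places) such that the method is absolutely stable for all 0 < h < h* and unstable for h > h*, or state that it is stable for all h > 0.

With y'=λy (z=hλ):
  k1=λy_n ⇒ h·k1=z·y_n;  k2=λ(1+1/3z)y_n ⇒ h·k2=z(1+1/3z)y_n
  y_{n+1}/y_n = 1 + 5/12z + 7/12z(1+1/3z) = 1 + z + 7/36z²
  R(z) = 1 + z + 7/36z².

Need |R(x)|<1, x<0.
x=-1.64: |R|=0.1170
R=1: x+7/36x²=0 ⇒ x=−36/7=-5.1429; min R=1−1/(4·7/36)=-0.2857>−1
Confirm numerically:
  x=-5.058: |R|=0.91654 <1
  x=-4.834: |R|=0.70969 <1
  x=-2.410: |R|=0.28065 <1
  x=-5.624: |R|=1.52616 >1
  x=-5.377: |R|=1.24480 >1
  x=-5.180: |R|=1.03741 >1
Stable set (-5.1429, 0).

(-5.1429,0); λ=-4 ⇒ h* = (36/7)/4 = 1.2857.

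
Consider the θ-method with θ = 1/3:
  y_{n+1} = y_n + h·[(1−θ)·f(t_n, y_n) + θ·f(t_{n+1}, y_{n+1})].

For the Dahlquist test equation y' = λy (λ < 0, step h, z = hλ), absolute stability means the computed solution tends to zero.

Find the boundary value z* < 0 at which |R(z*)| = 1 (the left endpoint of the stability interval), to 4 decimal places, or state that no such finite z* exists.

left endpoint -6.0000.

Set f=λy, z=hλ:
  y_{n+1} = y_n + z·[2/3·y_n + 1/3·y_{n+1}] ⇒ (1 − 1/3z)y_{n+1} = (1 + 2/3z)y_n
  so R(z) = (1 + 2/3z)/(1 − 1/3z).

Boundary: |R(x)|=1, x<0.
x=-0.63: |R|=0.4793
R=−1: 1+2/3x = −1+1/3x ⇒ -1/3x=2 ⇒ x=2/(-1/3)=-6.0000
Confirm numerically:
  x=-5.734: |R|=0.96954 <1
  x=-5.315: |R|=0.91762 <1
  x=-4.860: |R|=0.85496 <1
  x=-2.899: |R|=0.47432 <1
  x=-6.491: |R|=1.05173 >1
  x=-6.317: |R|=1.03402 >1
  x=-6.160: |R|=1.01747 >1
So |R|<1 on (-6.0000, 0).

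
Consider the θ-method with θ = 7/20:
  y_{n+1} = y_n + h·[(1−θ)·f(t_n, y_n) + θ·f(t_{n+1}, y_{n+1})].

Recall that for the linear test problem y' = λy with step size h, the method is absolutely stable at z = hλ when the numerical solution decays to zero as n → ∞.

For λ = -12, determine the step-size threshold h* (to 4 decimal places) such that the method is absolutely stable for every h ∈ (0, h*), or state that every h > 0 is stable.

(-6.6667,0); λ=-12 ⇒ h* = (20/3)/12 = 0.5556.

Set f=λy, z=hλ:
  y_{n+1} = y_n + z·[13/20·y_n + 7/20·y_{n+1}] ⇒ (1 − 7/20z)y_{n+1} = (1 + 13/20z)y_n
  R(z) = (1 + 13/20z)/(1 − 7/20z).

Boundary: |R(x)|=1, x<0.
x=-1.18: |R|=0.1649
R=−1: 1+13/20x = −1+7/20x ⇒ -3/10x=2 ⇒ x=2/(-3/10)=-6.6667
Confirm numerically:
  x=-6.450: |R|=0.98005 <1
  x=-5.974: |R|=0.93277 <1
  x=-4.046: |R|=0.67460 <1
  x=-6.979: |R|=1.02722 >1
  x=-6.957: |R|=1.02536 >1
Interval (-6.6667, 0).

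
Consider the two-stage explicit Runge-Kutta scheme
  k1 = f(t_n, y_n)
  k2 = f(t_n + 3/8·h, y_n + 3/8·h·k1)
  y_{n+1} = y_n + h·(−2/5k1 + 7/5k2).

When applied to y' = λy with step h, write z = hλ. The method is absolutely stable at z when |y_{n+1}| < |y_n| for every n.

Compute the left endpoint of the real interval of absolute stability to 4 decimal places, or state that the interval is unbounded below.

Test eqn y'=λy, z=hλ:
  k1=λy_n ⇒ h·k1=z·y_n;  k2=λ(1+3/8z)y_n ⇒ h·k2=z(1+3/8z)y_n
  y_{n+1}/y_n = 1 − 2/5z + 7/5z(1+3/8z) = 1 + z + 21/40z²
  Hence R(z) = 1 + z + 21/40z².

Find x<0 with |R(x)|<1.
x=-1.66: |R|=0.7867
R=1: x+21/40x²=0 ⇒ x=−40/21=-1.9048; min R=1−1/(4·21/40)=0.5238>−1
Confirm numerically:
  x=-1.754: |R|=0.86117 <1
  x=-1.641: |R|=0.77276 <1
  x=-1.151: |R|=0.54452 <1
  x=-0.996: |R|=0.52481 <1
  x=-2.311: |R|=1.49288 >1
  x=-2.248: |R|=1.40509 >1
So |R|<1 on (-1.9048, 0).

left endpoint -1.9048.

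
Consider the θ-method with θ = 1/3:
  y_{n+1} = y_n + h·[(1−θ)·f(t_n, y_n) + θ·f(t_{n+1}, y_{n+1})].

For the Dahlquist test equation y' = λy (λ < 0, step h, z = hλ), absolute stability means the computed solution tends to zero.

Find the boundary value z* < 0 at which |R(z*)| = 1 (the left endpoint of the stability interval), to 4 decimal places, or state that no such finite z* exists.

z* = -6.0000.

With y'=λy (z=hλ):
  y_{n+1} = y_n + z·[2/3·y_n + 1/3·y_{n+1}] ⇒ (1 − 1/3z)y_{n+1} = (1 + 2/3z)y_n
  ⇒ R(z) = (1 + 2/3z)/(1 − 1/3z).

Need |R(x)|<1, x<0.
x=-1.28: |R|=0.1028
R=−1: 1+2/3x = −1+1/3x ⇒ -1/3x=2 ⇒ x=2/(-1/3)=-6.0000
Confirm numerically:
  x=-4.414: |R|=0.78608 <1
  x=-4.314: |R|=0.76948 <1
  x=-3.921: |R|=0.69961 <1
  x=-6.570: |R|=1.05956 >1
  x=-6.511: |R|=1.05373 >1
Stable set (-6.0000, 0).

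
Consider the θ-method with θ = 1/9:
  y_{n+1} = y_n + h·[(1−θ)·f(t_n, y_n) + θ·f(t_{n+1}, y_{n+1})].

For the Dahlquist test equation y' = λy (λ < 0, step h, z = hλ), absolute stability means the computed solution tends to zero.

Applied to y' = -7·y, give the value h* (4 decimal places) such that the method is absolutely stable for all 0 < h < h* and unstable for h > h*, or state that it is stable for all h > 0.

Test eqn y'=λy, z=hλ:
  y_{n+1} = y_n + z·[8/9·y_n + 1/9·y_{n+1}] ⇒ (1 − 1/9z)y_{n+1} = (1 + 8/9z)y_n
  ⇒ R(z) = (1 + 8/9z)/(1 − 1/9z).

Boundary: |R(x)|=1, x<0.
x=-1.3: |R|=0.1359
R=−1: 1+8/9x = −1+1/9x ⇒ -7/9x=2 ⇒ x=2/(-7/9)=-2.5714
Confirm numerically:
  x=-2.041: |R|=0.66371 <1
  x=-1.884: |R|=0.55788 <1
  x=-1.364: |R|=0.18448 <1
  x=-1.226: |R|=0.07901 <1
  x=-2.832: |R|=1.15416 >1
  x=-2.652: |R|=1.04840 >1
Interval (-2.5714, 0).

(-2.5714,0); λ=-7 ⇒ h* = (18/7)/7 = 0.3673.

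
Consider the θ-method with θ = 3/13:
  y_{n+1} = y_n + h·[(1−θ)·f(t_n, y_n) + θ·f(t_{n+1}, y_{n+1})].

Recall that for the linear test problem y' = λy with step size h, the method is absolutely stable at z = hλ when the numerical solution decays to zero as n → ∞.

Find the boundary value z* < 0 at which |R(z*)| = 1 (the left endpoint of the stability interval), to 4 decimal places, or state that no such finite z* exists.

Set f=λy, z=hλ:
  y_{n+1} = y_n + z·[10/13·y_n + 3/13·y_{n+1}] ⇒ (1 − 3/13z)y_{n+1} = (1 + 10/13z)y_n
  so R(z) = (1 + 10/13z)/(1 − 3/13z).

Need |R(x)|<1, x<0.
x=-0.49: |R|=0.5598
R=−1: 1+10/13x = −1+3/13x ⇒ -7/13x=2 ⇒ x=2/(-7/13)=-3.7143
Confirm numerically:
  x=-3.660: |R|=0.98415 <1
  x=-3.328: |R|=0.88235 <1
  x=-2.837: |R|=0.71452 <1
  x=-1.655: |R|=0.19761 <1
  x=-4.266: |R|=1.14970 >1
  x=-3.750: |R|=1.01031 >1
Stable set (-3.7143, 0).

left endpoint -3.7143.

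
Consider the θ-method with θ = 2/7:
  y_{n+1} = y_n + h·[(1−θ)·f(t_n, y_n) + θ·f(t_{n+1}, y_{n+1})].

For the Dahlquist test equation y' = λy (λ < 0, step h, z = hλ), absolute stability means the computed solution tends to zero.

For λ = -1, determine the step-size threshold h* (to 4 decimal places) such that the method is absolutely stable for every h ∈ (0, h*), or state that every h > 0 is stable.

With y'=λy (z=hλ):
  y_{n+1} = y_n + z·[5/7·y_n + 2/7·y_{n+1}] ⇒ (1 − 2/7z)y_{n+1} = (1 + 5/7z)y_n
  ⇒ R(z) = (1 + 5/7z)/(1 − 2/7z).

Find x<0 with |R(x)|<1.
x=-1.05: |R|=0.1923
R=−1: 1+5/7x = −1+2/7x ⇒ -3/7x=2 ⇒ x=2/(-3/7)=-4.6667
Confirm numerically:
  x=-4.106: |R|=0.88943 <1
  x=-2.665: |R|=0.51298 <1
  x=-2.547: |R|=0.47420 <1
  x=-2.207: |R|=0.35351 <1
  x=-5.117: |R|=1.07839 >1
  x=-4.961: |R|=1.05218 >1
So |R|<1 on (-4.6667, 0).

(-4.6667,0); λ=-1 ⇒ h* = (14/3)/1 = 4.6667.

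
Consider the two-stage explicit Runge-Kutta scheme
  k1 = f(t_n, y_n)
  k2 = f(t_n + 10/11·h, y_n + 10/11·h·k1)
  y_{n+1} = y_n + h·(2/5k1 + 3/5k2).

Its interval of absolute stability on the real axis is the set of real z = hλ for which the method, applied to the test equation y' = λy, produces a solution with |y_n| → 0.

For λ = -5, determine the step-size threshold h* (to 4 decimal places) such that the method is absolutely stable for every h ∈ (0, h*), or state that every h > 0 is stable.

With y'=λy (z=hλ):
  k1=λy_n ⇒ h·k1=z·y_n;  k2=λ(1+10/11z)y_n ⇒ h·k2=z(1+10/11z)y_n
  y_{n+1}/y_n = 1 + 2/5z + 3/5z(1+10/11z) = 1 + z + 6/11z²
  R(z) = 1 + z + 6/11z².

Solve |R(x)|<1 on ℝ⁻.
x=-1.8: |R|=0.9673
R=1: x+6/11x²=0 ⇒ x=−11/6=-1.8333; min R=1−1/(4·6/11)=0.5417>−1
Confirm numerically:
  x=-1.757: |R|=0.92684 <1
  x=-1.633: |R|=0.82156 <1
  x=-1.175: |R|=0.57807 <1
  x=-1.157: |R|=0.57317 <1
  x=-2.325: |R|=1.62352 >1
  x=-2.259: |R|=1.52450 >1
  x=-1.878: |R|=1.04575 >1
So |R|<1 on (-1.8333, 0).

(-1.8333,0); λ=-5 ⇒ h* = (11/6)/5 = 0.3667.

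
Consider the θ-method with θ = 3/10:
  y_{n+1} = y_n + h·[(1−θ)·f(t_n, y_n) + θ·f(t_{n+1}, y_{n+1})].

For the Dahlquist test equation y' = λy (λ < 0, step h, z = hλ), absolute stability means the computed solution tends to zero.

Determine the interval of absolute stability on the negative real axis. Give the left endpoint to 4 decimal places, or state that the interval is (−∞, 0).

On y'=λy, z=hλ:
  y_{n+1} = y_n + z·[7/10·y_n + 3/10·y_{n+1}] ⇒ (1 − 3/10z)y_{n+1} = (1 + 7/10z)y_n
  Hence R(z) = (1 + 7/10z)/(1 − 3/10z).

Find x<0 with |R(x)|<1.
x=-0.52: |R|=0.5502
R=−1: 1+7/10x = −1+3/10x ⇒ -2/5x=2 ⇒ x=2/(-2/5)=-5.0000
Confirm numerically:
  x=-4.557: |R|=0.92514 <1
  x=-3.918: |R|=0.80105 <1
  x=-3.195: |R|=0.63135 <1
  x=-2.471: |R|=0.41905 <1
  x=-5.268: |R|=1.04154 >1
  x=-5.156: |R|=1.02450 >1
Interval (-5.0000, 0).

(-5.0000, 0).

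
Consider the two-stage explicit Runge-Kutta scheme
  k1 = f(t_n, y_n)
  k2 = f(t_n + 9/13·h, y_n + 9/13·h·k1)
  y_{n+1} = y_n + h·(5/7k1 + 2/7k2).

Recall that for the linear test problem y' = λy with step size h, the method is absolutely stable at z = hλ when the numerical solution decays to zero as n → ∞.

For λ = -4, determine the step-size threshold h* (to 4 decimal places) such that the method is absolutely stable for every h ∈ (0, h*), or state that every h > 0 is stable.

(-5.0556,0); λ=-4 ⇒ h* = (91/18)/4 = 1.2639.

Set f=λy, z=hλ:
  k1=λy_n ⇒ h·k1=z·y_n;  k2=λ(1+9/13z)y_n ⇒ h·k2=z(1+9/13z)y_n
  y_{n+1}/y_n = 1 + 5/7z + 2/7z(1+9/13z) = 1 + z + 18/91z²
  so R(z) = 1 + z + 18/91z².

Find x<0 with |R(x)|<1.
x=-0.99: |R|=0.2039
R=1: x+18/91x²=0 ⇒ x=−91/18=-5.0556; min R=1−1/(4·18/91)=-0.2639>−1
Confirm numerically:
  x=-3.504: |R|=0.07538 <1
  x=-3.453: |R|=0.09456 <1
  x=-2.881: |R|=0.23921 <1
  x=-2.372: |R|=0.25909 <1
  x=-5.654: |R|=1.66928 >1
  x=-5.570: |R|=1.56679 >1
  x=-5.266: |R|=1.21920 >1
So |R|<1 on (-5.0556, 0).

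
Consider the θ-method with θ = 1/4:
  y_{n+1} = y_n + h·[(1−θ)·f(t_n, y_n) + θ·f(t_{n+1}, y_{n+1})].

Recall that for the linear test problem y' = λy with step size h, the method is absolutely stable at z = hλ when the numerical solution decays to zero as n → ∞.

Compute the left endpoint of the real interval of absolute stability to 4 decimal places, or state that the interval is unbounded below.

Set f=λy, z=hλ:
  y_{n+1} = y_n + z·[3/4·y_n + 1/4·y_{n+1}] ⇒ (1 − 1/4z)y_{n+1} = (1 + 3/4z)y_n
  so R(z) = (1 + 3/4z)/(1 − 1/4z).

Solve |R(x)|<1 on ℝ⁻.
x=-0.31: |R|=0.7123
R=−1: 1+3/4x = −1+1/4x ⇒ -1/2x=2 ⇒ x=2/(-1/2)=-4.0000
Confirm numerically:
  x=-3.828: |R|=0.95606 <1
  x=-2.459: |R|=0.52284 <1
  x=-2.030: |R|=0.34660 <1
  x=-4.298: |R|=1.07182 >1
  x=-4.047: |R|=1.01168 >1
Interval (-4.0000, 0).

left endpoint -4.0000.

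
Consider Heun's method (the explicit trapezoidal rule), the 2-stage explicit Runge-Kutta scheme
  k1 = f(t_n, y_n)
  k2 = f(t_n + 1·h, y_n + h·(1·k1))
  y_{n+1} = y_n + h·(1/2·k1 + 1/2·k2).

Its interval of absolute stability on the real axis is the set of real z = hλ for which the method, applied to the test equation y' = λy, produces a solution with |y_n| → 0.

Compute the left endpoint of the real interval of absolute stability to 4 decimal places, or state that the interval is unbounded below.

left endpoint -2.0000.

Set f=λy, z=hλ:
  order 2, 2-stage ⇒ R(z)=1+z+z^2/2
  (e.g. R(-1.73)=0.76645, |R|=0.76645)

Boundary: |R(x)|=1, x<0.
x=-1.73: |R|=0.7664
|R(-0.83)|=0.5145 |R(-0.68)|=0.5512 |R(-0.51)|=0.6200
Bisect:
  x_lo=-2.3704 |R|=1.4390  x_hi=-0.2932 |R|=0.7498
  mid=-1.33181 |R|=0.55505 →hi
  mid=-1.85111 |R|=0.86220 →hi
  mid=-2.11077 |R|=1.11690 →lo
  mid=-1.98094 |R|=0.98112 →hi
  mid=-2.04585 |R|=1.04690 →lo
  mid=-2.01340 |R|=1.01349 →lo
  mid=-1.99717 |R|=0.99717 →hi
  mid=-2.00528 |R|=1.00530 →lo
  mid=-2.00123 |R|=1.00123 →lo
  mid=-1.99920 |R|=0.99920 →hi
  ...
  [-2.00008,-1.99996] ⇒ x*=-2.0000
Interval (-2.0000, 0).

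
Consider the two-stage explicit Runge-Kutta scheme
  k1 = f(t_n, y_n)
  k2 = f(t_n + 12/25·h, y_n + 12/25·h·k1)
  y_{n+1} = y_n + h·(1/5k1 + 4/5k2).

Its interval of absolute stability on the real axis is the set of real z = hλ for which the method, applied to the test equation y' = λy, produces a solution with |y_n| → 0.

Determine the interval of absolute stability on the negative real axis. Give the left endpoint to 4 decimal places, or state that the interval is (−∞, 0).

Set f=λy, z=hλ:
  k1=λy_n ⇒ h·k1=z·y_n;  k2=λ(1+12/25z)y_n ⇒ h·k2=z(1+12/25z)y_n
  y_{n+1}/y_n = 1 + 1/5z + 4/5z(1+12/25z) = 1 + z + 48/125z²
  ⇒ R(z) = 1 + z + 48/125z².

Solve |R(x)|<1 on ℝ⁻.
x=-0.57: |R|=0.5548
R=1: x+48/125x²=0 ⇒ x=−125/48=-2.6042; min R=1−1/(4·48/125)=0.3490>−1
Confirm numerically:
  x=-1.483: |R|=0.36153 <1
  x=-1.426: |R|=0.35485 <1
  x=-1.374: |R|=0.35094 <1
  x=-1.097: |R|=0.36511 <1
  x=-2.708: |R|=1.10797 >1
  x=-2.688: |R|=1.08653 >1
  x=-2.681: |R|=1.07910 >1
So |R|<1 on (-2.6042, 0).

z∈(-2.6042,0).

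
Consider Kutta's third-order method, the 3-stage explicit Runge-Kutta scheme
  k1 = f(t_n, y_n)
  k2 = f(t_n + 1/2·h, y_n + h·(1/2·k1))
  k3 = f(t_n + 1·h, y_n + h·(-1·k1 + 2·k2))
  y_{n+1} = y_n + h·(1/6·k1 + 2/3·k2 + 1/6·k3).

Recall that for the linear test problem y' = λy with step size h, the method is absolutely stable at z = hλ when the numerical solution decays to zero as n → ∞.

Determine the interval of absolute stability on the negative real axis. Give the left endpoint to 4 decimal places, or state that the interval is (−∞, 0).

z∈(-2.5127,0).

Set f=λy, z=hλ:
  order 3, 3-stage ⇒ R(z)=1+z+z^2/2+z^3/6
  (e.g. R(-0.64)=0.52111, |R|=0.52111)

Find x<0 with |R(x)|<1.
x=-0.64: |R|=0.5211
|R(-2.87)|=1.6915 |R(-1.85)|=0.1940 |R(-1.28)|=0.1897
Bisect:
  x_lo=-3.3637 |R|=3.0495  x_hi=-0.2673 |R|=0.7653
  mid=-1.81547 |R|=0.16478 →hi
  mid=-2.58958 |R|=1.13087 →lo
  mid=-2.20253 |R|=0.55775 →hi
  mid=-2.39605 |R|=0.81817 →hi
  mid=-2.49282 |R|=0.96753 →hi
  mid=-2.54120 |R|=1.04740 →lo
  mid=-2.51701 |R|=1.00702 →lo
  ...
  [-2.51285,-2.51266] ⇒ x*=-2.5127
Interval (-2.5127, 0).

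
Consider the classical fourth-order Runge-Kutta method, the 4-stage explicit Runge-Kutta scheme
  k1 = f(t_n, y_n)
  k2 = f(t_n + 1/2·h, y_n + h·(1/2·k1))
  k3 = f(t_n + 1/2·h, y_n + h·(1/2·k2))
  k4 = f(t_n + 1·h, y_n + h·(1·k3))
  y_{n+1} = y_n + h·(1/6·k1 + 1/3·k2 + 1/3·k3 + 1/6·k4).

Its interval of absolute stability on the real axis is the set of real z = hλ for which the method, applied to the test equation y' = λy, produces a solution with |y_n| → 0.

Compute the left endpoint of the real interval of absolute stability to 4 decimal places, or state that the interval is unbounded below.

Test eqn y'=λy, z=hλ:
  order 4, 4-stage ⇒ R(z)=1+z+z^2/2+z^3/6+z^4/24
  (e.g. R(-0.83)=0.43893, |R|=0.43893)

Need |R(x)|<1, x<0.
x=-0.83: |R|=0.4389
|R(-2.99)|=1.3551 |R(-1.42)|=0.2804 |R(-0.52)|=0.5948
Bisect:
  x_lo=-3.4068 |R|=2.4192  x_hi=-0.1900 |R|=0.8269
  mid=-1.79844 |R|=0.28516 →hi
  mid=-2.60264 |R|=0.75777 →hi
  mid=-3.00474 |R|=1.38451 →lo
  mid=-2.80369 |R|=1.02809 →lo
  mid=-2.70316 |R|=0.88307 →hi
  mid=-2.75343 |R|=0.95301 →hi
  mid=-2.77856 |R|=0.98989 →hi
  mid=-2.79112 |R|=1.00882 →lo
  ...
  [-2.78543,-2.78523] ⇒ x*=-2.7853
Stable set (-2.7853, 0).

z* = -2.7853.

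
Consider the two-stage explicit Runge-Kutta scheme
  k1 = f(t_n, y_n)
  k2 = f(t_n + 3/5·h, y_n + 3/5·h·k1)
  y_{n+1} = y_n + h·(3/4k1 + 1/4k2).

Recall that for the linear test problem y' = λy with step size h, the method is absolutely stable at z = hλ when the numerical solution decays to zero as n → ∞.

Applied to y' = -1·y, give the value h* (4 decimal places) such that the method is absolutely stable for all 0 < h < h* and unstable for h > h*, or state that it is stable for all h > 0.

With y'=λy (z=hλ):
  k1=λy_n ⇒ h·k1=z·y_n;  k2=λ(1+3/5z)y_n ⇒ h·k2=z(1+3/5z)y_n
  y_{n+1}/y_n = 1 + 3/4z + 1/4z(1+3/5z) = 1 + z + 3/20z²
  Hence R(z) = 1 + z + 3/20z².

Find x<0 with |R(x)|<1.
x=-0.59: |R|=0.4622
R=1: x+3/20x²=0 ⇒ x=−20/3=-6.6667; min R=1−1/(4·3/20)=-0.6667>−1
Confirm numerically:
  x=-6.536: |R|=0.87189 <1
  x=-6.178: |R|=0.54715 <1
  x=-3.766: |R|=0.63859 <1
  x=-3.266: |R|=0.66599 <1
  x=-6.962: |R|=1.30842 >1
  x=-6.867: |R|=1.20635 >1
Interval (-6.6667, 0).

(-6.6667,0); λ=-1 ⇒ h* = (20/3)/1 = 6.6667.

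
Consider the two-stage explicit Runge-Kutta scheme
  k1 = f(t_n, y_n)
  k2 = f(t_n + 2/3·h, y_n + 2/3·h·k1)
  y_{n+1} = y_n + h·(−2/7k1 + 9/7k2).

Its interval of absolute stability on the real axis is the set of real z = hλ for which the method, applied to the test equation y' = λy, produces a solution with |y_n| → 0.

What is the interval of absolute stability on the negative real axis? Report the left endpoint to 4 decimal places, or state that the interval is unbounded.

Test eqn y'=λy, z=hλ:
  k1=λy_n ⇒ h·k1=z·y_n;  k2=λ(1+2/3z)y_n ⇒ h·k2=z(1+2/3z)y_n
  y_{n+1}/y_n = 1 − 2/7z + 9/7z(1+2/3z) = 1 + z + 6/7z²
  so R(z) = 1 + z + 6/7z².

Boundary: |R(x)|=1, x<0.
x=-0.84: |R|=0.7648
R=1: x+6/7x²=0 ⇒ x=−7/6=-1.1667; min R=1−1/(4·6/7)=0.7083>−1
Confirm numerically:
  x=-1.018: |R|=0.87028 <1
  x=-0.915: |R|=0.80262 <1
  x=-0.765: |R|=0.73662 <1
  x=-1.567: |R|=1.53770 >1
  x=-1.286: |R|=1.13154 >1
So |R|<1 on (-1.1667, 0).

z∈(-1.1667,0).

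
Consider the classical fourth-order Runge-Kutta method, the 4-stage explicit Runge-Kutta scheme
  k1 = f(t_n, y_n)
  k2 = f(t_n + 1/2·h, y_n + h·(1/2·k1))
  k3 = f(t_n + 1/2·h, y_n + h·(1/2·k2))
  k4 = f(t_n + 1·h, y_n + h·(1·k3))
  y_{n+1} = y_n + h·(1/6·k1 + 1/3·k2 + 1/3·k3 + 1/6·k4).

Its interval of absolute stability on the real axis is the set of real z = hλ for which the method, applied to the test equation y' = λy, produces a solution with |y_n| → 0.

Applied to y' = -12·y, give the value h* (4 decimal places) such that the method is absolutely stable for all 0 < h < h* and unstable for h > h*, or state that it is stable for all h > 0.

(-2.7853,0); λ=-12 ⇒ h* = 0.2321.

Test eqn y'=λy, z=hλ:
  order 4, 4-stage ⇒ R(z)=1+z+z^2/2+z^3/6+z^4/24
  (e.g. R(-0.38)=0.68392, |R|=0.68392)

Need |R(x)|<1, x<0.
x=-0.38: |R|=0.6839
|R(-2.89)|=1.1697 |R(-2.37)|=0.5343 |R(-2.2)|=0.4214
Bisect:
  x_lo=-3.5500 |R|=2.9123  x_hi=-0.2600 |R|=0.7710
  mid=-1.90499 |R|=0.30604 →hi
  mid=-2.72748 |R|=0.91627 →hi
  mid=-3.13872 |R|=1.67740 →lo
  mid=-2.93310 |R|=1.24669 →lo
  mid=-2.83029 |R|=1.06998 →lo
  mid=-2.77888 |R|=0.99038 →hi
  mid=-2.80459 |R|=1.02948 →lo
  mid=-2.79173 |R|=1.00975 →lo
  mid=-2.78531 |R|=1.00002 →lo
  ...
  [-2.78531,-2.78511] ⇒ x*=-2.7853
Interval (-2.7853, 0).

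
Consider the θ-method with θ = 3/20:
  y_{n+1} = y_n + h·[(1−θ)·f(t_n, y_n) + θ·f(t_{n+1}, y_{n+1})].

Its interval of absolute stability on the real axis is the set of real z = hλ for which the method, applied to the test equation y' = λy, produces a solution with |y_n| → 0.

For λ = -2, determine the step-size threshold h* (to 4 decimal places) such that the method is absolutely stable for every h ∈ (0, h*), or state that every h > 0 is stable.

(-2.8571,0); λ=-2 ⇒ h* = (20/7)/2 = 1.4286.

Set f=λy, z=hλ:
  y_{n+1} = y_n + z·[17/20·y_n + 3/20·y_{n+1}] ⇒ (1 − 3/20z)y_{n+1} = (1 + 17/20z)y_n
  so R(z) = (1 + 17/20z)/(1 − 3/20z).

Find x<0 with |R(x)|<1.
x=-0.72: |R|=0.3502
R=−1: 1+17/20x = −1+3/20x ⇒ -7/10x=2 ⇒ x=2/(-7/10)=-2.8571
Confirm numerically:
  x=-2.771: |R|=0.95740 <1
  x=-2.560: |R|=0.84971 <1
  x=-2.274: |R|=0.69562 <1
  x=-1.642: |R|=0.31750 <1
  x=-3.354: |R|=1.23139 >1
  x=-3.320: |R|=1.21629 >1
  x=-2.903: |R|=1.02236 >1
Stable set (-2.8571, 0).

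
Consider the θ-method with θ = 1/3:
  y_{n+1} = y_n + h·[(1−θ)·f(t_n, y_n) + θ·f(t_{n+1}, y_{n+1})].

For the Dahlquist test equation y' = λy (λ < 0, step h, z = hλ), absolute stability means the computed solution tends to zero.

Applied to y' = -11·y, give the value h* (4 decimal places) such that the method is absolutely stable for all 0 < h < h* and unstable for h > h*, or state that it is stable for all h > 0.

(-6.0000,0); λ=-11 ⇒ h* = (6)/11 = 0.5455.

Set f=λy, z=hλ:
  y_{n+1} = y_n + z·[2/3·y_n + 1/3·y_{n+1}] ⇒ (1 − 1/3z)y_{n+1} = (1 + 2/3z)y_n
  Hence R(z) = (1 + 2/3z)/(1 − 1/3z).

Find x<0 with |R(x)|<1.
x=-0.55: |R|=0.5352
R=−1: 1+2/3x = −1+1/3x ⇒ -1/3x=2 ⇒ x=2/(-1/3)=-6.0000
Confirm numerically:
  x=-5.674: |R|=0.96242 <1
  x=-4.547: |R|=0.80747 <1
  x=-3.824: |R|=0.68113 <1
  x=-2.732: |R|=0.42987 <1
  x=-6.595: |R|=1.06201 >1
  x=-6.380: |R|=1.04051 >1
Stable set (-6.0000, 0).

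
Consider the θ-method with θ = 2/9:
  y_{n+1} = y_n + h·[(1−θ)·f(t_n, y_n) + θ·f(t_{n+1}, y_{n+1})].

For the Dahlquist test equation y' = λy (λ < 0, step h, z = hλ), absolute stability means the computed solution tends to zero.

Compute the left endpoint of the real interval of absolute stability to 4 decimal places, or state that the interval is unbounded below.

Set f=λy, z=hλ:
  y_{n+1} = y_n + z·[7/9·y_n + 2/9·y_{n+1}] ⇒ (1 − 2/9z)y_{n+1} = (1 + 7/9z)y_n
  ⇒ R(z) = (1 + 7/9z)/(1 − 2/9z).

Solve |R(x)|<1 on ℝ⁻.
x=-0.73: |R|=0.3719
R=−1: 1+7/9x = −1+2/9x ⇒ -5/9x=2 ⇒ x=2/(-5/9)=-3.6000
Confirm numerically:
  x=-2.277: |R|=0.51195 <1
  x=-2.165: |R|=0.46174 <1
  x=-1.792: |R|=0.28163 <1
  x=-1.592: |R|=0.17597 <1
  x=-3.917: |R|=1.09415 >1
  x=-3.901: |R|=1.08957 >1
So |R|<1 on (-3.6000, 0).

left endpoint -3.6000.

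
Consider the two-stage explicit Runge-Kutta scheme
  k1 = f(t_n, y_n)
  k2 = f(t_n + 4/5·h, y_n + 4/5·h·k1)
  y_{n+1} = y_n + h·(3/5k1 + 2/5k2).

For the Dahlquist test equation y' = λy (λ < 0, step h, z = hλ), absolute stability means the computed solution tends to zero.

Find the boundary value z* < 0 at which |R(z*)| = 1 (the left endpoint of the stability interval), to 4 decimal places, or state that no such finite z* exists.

On y'=λy, z=hλ:
  k1=λy_n ⇒ h·k1=z·y_n;  k2=λ(1+4/5z)y_n ⇒ h·k2=z(1+4/5z)y_n
  y_{n+1}/y_n = 1 + 3/5z + 2/5z(1+4/5z) = 1 + z + 8/25z²
  Hence R(z) = 1 + z + 8/25z².

Need |R(x)|<1, x<0.
x=-1.41: |R|=0.2262
R=1: x+8/25x²=0 ⇒ x=−25/8=-3.1250; min R=1−1/(4·8/25)=0.2188>−1
Confirm numerically:
  x=-2.836: |R|=0.73773 <1
  x=-2.148: |R|=0.32845 <1
  x=-2.035: |R|=0.29019 <1
  x=-1.673: |R|=0.22266 <1
  x=-3.690: |R|=1.66715 >1
  x=-3.326: |R|=1.21393 >1
  x=-3.267: |R|=1.14845 >1
So |R|<1 on (-3.1250, 0).

z* = -3.1250.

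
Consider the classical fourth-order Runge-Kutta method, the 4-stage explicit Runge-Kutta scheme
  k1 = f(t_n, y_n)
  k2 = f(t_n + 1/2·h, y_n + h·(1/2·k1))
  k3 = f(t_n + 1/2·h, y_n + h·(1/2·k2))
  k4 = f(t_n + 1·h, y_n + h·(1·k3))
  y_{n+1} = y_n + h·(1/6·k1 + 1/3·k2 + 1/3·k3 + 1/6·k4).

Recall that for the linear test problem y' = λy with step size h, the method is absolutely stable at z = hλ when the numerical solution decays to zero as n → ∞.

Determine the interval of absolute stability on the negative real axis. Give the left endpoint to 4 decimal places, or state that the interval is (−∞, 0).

Set f=λy, z=hλ:
  order 4, 4-stage ⇒ R(z)=1+z+z^2/2+z^3/6+z^4/24
  (e.g. R(-0.57)=0.56598, |R|=0.56598)

Solve |R(x)|<1 on ℝ⁻.
x=-0.57: |R|=0.5660
|R(-2.98)|=1.3355 |R(-2.88)|=1.1524 |R(-2.51)|=0.6583
Bisect:
  x_lo=-3.2699 |R|=2.0127  x_hi=-0.2510 |R|=0.7780
  mid=-1.76046 |R|=0.28002 →hi
  mid=-2.51520 |R|=0.66351 →hi
  mid=-2.89257 |R|=1.17415 →lo
  mid=-2.70388 |R|=0.88404 →hi
  mid=-2.79823 |R|=1.01967 →lo
  mid=-2.75105 |R|=0.94959 →hi
  mid=-2.77464 |R|=0.98406 →hi
  ...
  [-2.78533,-2.78514] ⇒ x*=-2.7853
Interval (-2.7853, 0).

z∈(-2.7853,0).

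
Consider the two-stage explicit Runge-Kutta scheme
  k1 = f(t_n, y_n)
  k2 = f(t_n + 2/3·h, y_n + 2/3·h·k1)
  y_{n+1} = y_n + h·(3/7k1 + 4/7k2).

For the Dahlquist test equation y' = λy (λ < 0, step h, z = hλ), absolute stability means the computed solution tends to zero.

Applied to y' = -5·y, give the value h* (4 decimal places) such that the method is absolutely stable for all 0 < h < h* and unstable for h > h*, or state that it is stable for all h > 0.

(-2.6250,0); λ=-5 ⇒ h* = (21/8)/5 = 0.5250.

With y'=λy (z=hλ):
  k1=λy_n ⇒ h·k1=z·y_n;  k2=λ(1+2/3z)y_n ⇒ h·k2=z(1+2/3z)y_n
  y_{n+1}/y_n = 1 + 3/7z + 4/7z(1+2/3z) = 1 + z + 8/21z²
  ⇒ R(z) = 1 + z + 8/21z².

Boundary: |R(x)|=1, x<0.
x=-0.77: |R|=0.4559
R=1: x+8/21x²=0 ⇒ x=−21/8=-2.6250; min R=1−1/(4·8/21)=0.3438>−1
Confirm numerically:
  x=-2.506: |R|=0.88639 <1
  x=-2.398: |R|=0.79263 <1
  x=-1.205: |R|=0.34815 <1
  x=-2.686: |R|=1.06242 >1
  x=-2.683: |R|=1.05928 >1
Stable set (-2.6250, 0).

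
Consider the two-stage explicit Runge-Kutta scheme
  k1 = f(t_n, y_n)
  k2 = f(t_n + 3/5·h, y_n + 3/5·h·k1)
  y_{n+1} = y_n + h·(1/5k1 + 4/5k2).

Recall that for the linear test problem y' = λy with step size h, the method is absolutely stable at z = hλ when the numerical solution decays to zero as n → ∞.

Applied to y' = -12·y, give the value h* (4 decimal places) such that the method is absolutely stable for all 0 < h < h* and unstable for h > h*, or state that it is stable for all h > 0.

(-2.0833,0); λ=-12 ⇒ h* = (25/12)/12 = 0.1736.

Test eqn y'=λy, z=hλ:
  k1=λy_n ⇒ h·k1=z·y_n;  k2=λ(1+3/5z)y_n ⇒ h·k2=z(1+3/5z)y_n
  y_{n+1}/y_n = 1 + 1/5z + 4/5z(1+3/5z) = 1 + z + 12/25z²
  R(z) = 1 + z + 12/25z².

Boundary: |R(x)|=1, x<0.
x=-1.42: |R|=0.5479
R=1: x+12/25x²=0 ⇒ x=−25/12=-2.0833; min R=1−1/(4·12/25)=0.4792>−1
Confirm numerically:
  x=-2.036: |R|=0.95374 <1
  x=-1.847: |R|=0.79048 <1
  x=-1.576: |R|=0.61621 <1
  x=-1.426: |R|=0.55007 <1
  x=-2.610: |R|=1.65981 >1
  x=-2.465: |R|=1.45159 >1
Stable set (-2.0833, 0).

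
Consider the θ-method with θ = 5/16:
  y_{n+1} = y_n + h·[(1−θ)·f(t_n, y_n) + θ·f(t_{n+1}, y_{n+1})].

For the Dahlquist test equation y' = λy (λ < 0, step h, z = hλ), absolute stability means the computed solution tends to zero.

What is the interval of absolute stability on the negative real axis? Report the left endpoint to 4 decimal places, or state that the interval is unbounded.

z∈(-5.3333,0).

On y'=λy, z=hλ:
  y_{n+1} = y_n + z·[11/16·y_n + 5/16·y_{n+1}] ⇒ (1 − 5/16z)y_{n+1} = (1 + 11/16z)y_n
  R(z) = (1 + 11/16z)/(1 − 5/16z).

Solve |R(x)|<1 on ℝ⁻.
x=-0.34: |R|=0.6927
R=−1: 1+11/16x = −1+5/16x ⇒ -3/8x=2 ⇒ x=2/(-3/8)=-5.3333
Confirm numerically:
  x=-5.009: |R|=0.95259 <1
  x=-3.249: |R|=0.61216 <1
  x=-2.708: |R|=0.46676 <1
  x=-2.497: |R|=0.40256 <1
  x=-5.880: |R|=1.07225 >1
  x=-5.815: |R|=1.06412 >1
  x=-5.392: |R|=1.00819 >1
Stable set (-5.3333, 0).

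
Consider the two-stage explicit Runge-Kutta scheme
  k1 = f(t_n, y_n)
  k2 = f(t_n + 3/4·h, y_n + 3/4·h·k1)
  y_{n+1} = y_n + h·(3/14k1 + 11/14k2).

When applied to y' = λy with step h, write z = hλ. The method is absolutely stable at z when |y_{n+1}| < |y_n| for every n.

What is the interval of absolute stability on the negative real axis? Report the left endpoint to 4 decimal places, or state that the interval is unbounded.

With y'=λy (z=hλ):
  k1=λy_n ⇒ h·k1=z·y_n;  k2=λ(1+3/4z)y_n ⇒ h·k2=z(1+3/4z)y_n
  y_{n+1}/y_n = 1 + 3/14z + 11/14z(1+3/4z) = 1 + z + 33/56z²
  Hence R(z) = 1 + z + 33/56z².

Find x<0 with |R(x)|<1.
x=-0.63: |R|=0.6039
R=1: x+33/56x²=0 ⇒ x=−56/33=-1.6970; min R=1−1/(4·33/56)=0.5758>−1
Confirm numerically:
  x=-1.466: |R|=0.80047 <1
  x=-1.231: |R|=0.66198 <1
  x=-1.198: |R|=0.64775 <1
  x=-1.166: |R|=0.63517 <1
  x=-2.090: |R|=1.48406 >1
  x=-2.033: |R|=1.40257 >1
  x=-1.736: |R|=1.03993 >1
So |R|<1 on (-1.6970, 0).

(-1.6970, 0).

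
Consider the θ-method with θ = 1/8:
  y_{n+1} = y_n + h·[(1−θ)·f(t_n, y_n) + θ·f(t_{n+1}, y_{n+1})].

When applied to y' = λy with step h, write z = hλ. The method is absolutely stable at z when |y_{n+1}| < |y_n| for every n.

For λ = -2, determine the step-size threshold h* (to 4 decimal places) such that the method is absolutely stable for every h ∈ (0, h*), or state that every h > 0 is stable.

Test eqn y'=λy, z=hλ:
  y_{n+1} = y_n + z·[7/8·y_n + 1/8·y_{n+1}] ⇒ (1 − 1/8z)y_{n+1} = (1 + 7/8z)y_n
  Hence R(z) = (1 + 7/8z)/(1 − 1/8z).

Solve |R(x)|<1 on ℝ⁻.
x=-0.9: |R|=0.1910
R=−1: 1+7/8x = −1+1/8x ⇒ -3/4x=2 ⇒ x=2/(-3/4)=-2.6667
Confirm numerically:
  x=-1.921: |R|=0.54904 <1
  x=-1.502: |R|=0.26458 <1
  x=-1.288: |R|=0.10939 <1
  x=-3.008: |R|=1.18605 >1
  x=-2.851: |R|=1.10193 >1
Stable set (-2.6667, 0).

(-2.6667,0); λ=-2 ⇒ h* = (8/3)/2 = 1.3333.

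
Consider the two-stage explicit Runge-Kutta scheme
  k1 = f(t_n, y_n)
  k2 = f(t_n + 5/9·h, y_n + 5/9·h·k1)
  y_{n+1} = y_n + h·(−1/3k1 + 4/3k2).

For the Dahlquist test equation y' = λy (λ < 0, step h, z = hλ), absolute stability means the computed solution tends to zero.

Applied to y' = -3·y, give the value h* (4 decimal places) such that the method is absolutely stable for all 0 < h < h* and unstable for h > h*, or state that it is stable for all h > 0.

Set f=λy, z=hλ:
  k1=λy_n ⇒ h·k1=z·y_n;  k2=λ(1+5/9z)y_n ⇒ h·k2=z(1+5/9z)y_n
  y_{n+1}/y_n = 1 − 1/3z + 4/3z(1+5/9z) = 1 + z + 20/27z²
  R(z) = 1 + z + 20/27z².

Solve |R(x)|<1 on ℝ⁻.
x=-1.31: |R|=0.9612
R=1: x+20/27x²=0 ⇒ x=−27/20=-1.3500; min R=1−1/(4·20/27)=0.6625>−1
Confirm numerically:
  x=-1.328: |R|=0.97836 <1
  x=-1.288: |R|=0.94085 <1
  x=-0.699: |R|=0.66293 <1
  x=-0.684: |R|=0.66256 <1
  x=-1.800: |R|=1.60000 >1
  x=-1.486: |R|=1.14970 >1
  x=-1.429: |R|=1.08362 >1
Stable set (-1.3500, 0).

(-1.3500,0); λ=-3 ⇒ h* = (27/20)/3 = 0.4500.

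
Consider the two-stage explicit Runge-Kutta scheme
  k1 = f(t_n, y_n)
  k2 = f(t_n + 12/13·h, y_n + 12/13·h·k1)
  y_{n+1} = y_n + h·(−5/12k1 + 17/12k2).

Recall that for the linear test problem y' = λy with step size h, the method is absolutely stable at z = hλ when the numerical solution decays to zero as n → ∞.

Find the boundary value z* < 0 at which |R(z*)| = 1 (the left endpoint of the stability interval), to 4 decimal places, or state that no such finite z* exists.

left endpoint -0.7647.

On y'=λy, z=hλ:
  k1=λy_n ⇒ h·k1=z·y_n;  k2=λ(1+12/13z)y_n ⇒ h·k2=z(1+12/13z)y_n
  y_{n+1}/y_n = 1 − 5/12z + 17/12z(1+12/13z) = 1 + z + 17/13z²
  ⇒ R(z) = 1 + z + 17/13z².

Boundary: |R(x)|=1, x<0.
x=-1.71: |R|=3.1138
R=1: x+17/13x²=0 ⇒ x=−13/17=-0.7647; min R=1−1/(4·17/13)=0.8088>−1
Confirm numerically:
  x=-0.652: |R|=0.90391 <1
  x=-0.570: |R|=0.85487 <1
  x=-0.525: |R|=0.83543 <1
  x=-0.423: |R|=0.81098 <1
  x=-1.093: |R|=1.46923 >1
  x=-1.091: |R|=1.46552 >1
Interval (-0.7647, 0).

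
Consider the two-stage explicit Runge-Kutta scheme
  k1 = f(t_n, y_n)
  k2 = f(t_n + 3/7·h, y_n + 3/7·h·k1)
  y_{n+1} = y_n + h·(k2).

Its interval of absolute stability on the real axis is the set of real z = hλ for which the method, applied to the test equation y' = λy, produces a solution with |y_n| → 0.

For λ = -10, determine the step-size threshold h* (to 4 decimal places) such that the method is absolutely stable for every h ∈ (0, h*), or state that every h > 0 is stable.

Set f=λy, z=hλ:
  k1=λy_n ⇒ h·k1=z·y_n;  k2=λ(1+3/7z)y_n ⇒ h·k2=z(1+3/7z)y_n
  y_{n+1}/y_n = 1 + z(1+3/7z) = 1 + z + 3/7z²
  so R(z) = 1 + z + 3/7z².

Boundary: |R(x)|=1, x<0.
x=-0.95: |R|=0.4368
R=1: x+3/7x²=0 ⇒ x=−7/3=-2.3333; min R=1−1/(4·3/7)=0.4167>−1
Confirm numerically:
  x=-1.925: |R|=0.66312 <1
  x=-1.275: |R|=0.42170 <1
  x=-1.270: |R|=0.42124 <1
  x=-2.883: |R|=1.67915 >1
  x=-2.683: |R|=1.40207 >1
Interval (-2.3333, 0).

(-2.3333,0); λ=-10 ⇒ h* = (7/3)/10 = 0.2333.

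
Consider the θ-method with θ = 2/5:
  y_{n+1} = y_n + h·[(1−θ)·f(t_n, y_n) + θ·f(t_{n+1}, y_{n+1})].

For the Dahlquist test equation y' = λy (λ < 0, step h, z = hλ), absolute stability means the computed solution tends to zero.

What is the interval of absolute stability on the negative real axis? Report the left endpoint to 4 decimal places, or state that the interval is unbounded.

z∈(-10.0000,0).

Set f=λy, z=hλ:
  y_{n+1} = y_n + z·[3/5·y_n + 2/5·y_{n+1}] ⇒ (1 − 2/5z)y_{n+1} = (1 + 3/5z)y_n
  ⇒ R(z) = (1 + 3/5z)/(1 − 2/5z).

Find x<0 with |R(x)|<1.
x=-1.27: |R|=0.1578
R=−1: 1+3/5x = −1+2/5x ⇒ -1/5x=2 ⇒ x=2/(-1/5)=-10.0000
Confirm numerically:
  x=-8.530: |R|=0.93336 <1
  x=-7.588: |R|=0.88045 <1
  x=-4.538: |R|=0.61196 <1
  x=-10.441: |R|=1.01704 >1
  x=-10.141: |R|=1.00558 >1
  x=-10.121: |R|=1.00479 >1
Interval (-10.0000, 0).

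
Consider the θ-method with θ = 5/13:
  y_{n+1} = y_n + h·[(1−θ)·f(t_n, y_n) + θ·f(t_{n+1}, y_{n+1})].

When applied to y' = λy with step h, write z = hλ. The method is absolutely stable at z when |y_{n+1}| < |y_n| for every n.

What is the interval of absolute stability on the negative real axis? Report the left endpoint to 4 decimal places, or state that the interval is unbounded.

Test eqn y'=λy, z=hλ:
  y_{n+1} = y_n + z·[8/13·y_n + 5/13·y_{n+1}] ⇒ (1 − 5/13z)y_{n+1} = (1 + 8/13z)y_n
  Hence R(z) = (1 + 8/13z)/(1 − 5/13z).

Need |R(x)|<1, x<0.
x=-1.78: |R|=0.0566
R=−1: 1+8/13x = −1+5/13x ⇒ -3/13x=2 ⇒ x=2/(-3/13)=-8.6667
Confirm numerically:
  x=-6.618: |R|=0.86665 <1
  x=-4.863: |R|=0.69420 <1
  x=-4.121: |R|=0.59420 <1
  x=-9.234: |R|=1.02876 >1
  x=-9.182: |R|=1.02624 >1
Interval (-8.6667, 0).

z∈(-8.6667,0).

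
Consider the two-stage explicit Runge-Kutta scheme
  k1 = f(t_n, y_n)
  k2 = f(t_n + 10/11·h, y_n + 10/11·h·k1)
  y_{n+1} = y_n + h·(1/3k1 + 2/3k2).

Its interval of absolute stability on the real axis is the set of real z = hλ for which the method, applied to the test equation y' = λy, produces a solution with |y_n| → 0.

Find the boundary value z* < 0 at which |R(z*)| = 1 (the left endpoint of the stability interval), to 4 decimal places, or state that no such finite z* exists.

z* = -1.6500.

Test eqn y'=λy, z=hλ:
  k1=λy_n ⇒ h·k1=z·y_n;  k2=λ(1+10/11z)y_n ⇒ h·k2=z(1+10/11z)y_n
  y_{n+1}/y_n = 1 + 1/3z + 2/3z(1+10/11z) = 1 + z + 20/33z²
  R(z) = 1 + z + 20/33z².

Solve |R(x)|<1 on ℝ⁻.
x=-1.7: |R|=1.0515
R=1: x+20/33x²=0 ⇒ x=−33/20=-1.6500; min R=1−1/(4·20/33)=0.5875>−1
Confirm numerically:
  x=-1.428: |R|=0.80787 <1
  x=-1.025: |R|=0.61174 <1
  x=-0.857: |R|=0.58812 <1
  x=-2.089: |R|=1.55580 >1
  x=-2.078: |R|=1.53902 >1
  x=-1.961: |R|=1.36962 >1
Stable set (-1.6500, 0).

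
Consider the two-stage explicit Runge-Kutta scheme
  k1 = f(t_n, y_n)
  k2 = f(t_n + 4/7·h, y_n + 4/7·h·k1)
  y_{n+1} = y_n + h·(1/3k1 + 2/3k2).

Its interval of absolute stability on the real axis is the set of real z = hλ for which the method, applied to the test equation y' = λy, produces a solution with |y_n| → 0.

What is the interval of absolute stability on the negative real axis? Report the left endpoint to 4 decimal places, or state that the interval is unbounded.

(-2.6250, 0).

With y'=λy (z=hλ):
  k1=λy_n ⇒ h·k1=z·y_n;  k2=λ(1+4/7z)y_n ⇒ h·k2=z(1+4/7z)y_n
  y_{n+1}/y_n = 1 + 1/3z + 2/3z(1+4/7z) = 1 + z + 8/21z²
  so R(z) = 1 + z + 8/21z².

Boundary: |R(x)|=1, x<0.
x=-1.68: |R|=0.3952
R=1: x+8/21x²=0 ⇒ x=−21/8=-2.6250; min R=1−1/(4·8/21)=0.3438>−1
Confirm numerically:
  x=-2.546: |R|=0.92338 <1
  x=-1.430: |R|=0.34901 <1
  x=-1.204: |R|=0.34823 <1
  x=-3.080: |R|=1.53387 >1
  x=-2.928: |R|=1.33797 >1
So |R|<1 on (-2.6250, 0).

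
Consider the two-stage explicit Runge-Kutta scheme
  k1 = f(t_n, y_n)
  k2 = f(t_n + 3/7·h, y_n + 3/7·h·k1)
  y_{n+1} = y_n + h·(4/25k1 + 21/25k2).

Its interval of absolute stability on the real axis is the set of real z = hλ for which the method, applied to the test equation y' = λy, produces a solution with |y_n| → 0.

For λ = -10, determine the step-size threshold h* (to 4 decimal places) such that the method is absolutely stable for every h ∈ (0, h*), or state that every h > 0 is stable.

On y'=λy, z=hλ:
  k1=λy_n ⇒ h·k1=z·y_n;  k2=λ(1+3/7z)y_n ⇒ h·k2=z(1+3/7z)y_n
  y_{n+1}/y_n = 1 + 4/25z + 21/25z(1+3/7z) = 1 + z + 9/25z²
  R(z) = 1 + z + 9/25z².

Need |R(x)|<1, x<0.
x=-1.31: |R|=0.3078
R=1: x+9/25x²=0 ⇒ x=−25/9=-2.7778; min R=1−1/(4·9/25)=0.3056>−1
Confirm numerically:
  x=-2.633: |R|=0.86277 <1
  x=-2.582: |R|=0.81802 <1
  x=-2.203: |R|=0.54416 <1
  x=-1.790: |R|=0.36348 <1
  x=-3.121: |R|=1.38563 >1
  x=-3.068: |R|=1.32054 >1
Stable set (-2.7778, 0).

(-2.7778,0); λ=-10 ⇒ h* = (25/9)/10 = 0.2778.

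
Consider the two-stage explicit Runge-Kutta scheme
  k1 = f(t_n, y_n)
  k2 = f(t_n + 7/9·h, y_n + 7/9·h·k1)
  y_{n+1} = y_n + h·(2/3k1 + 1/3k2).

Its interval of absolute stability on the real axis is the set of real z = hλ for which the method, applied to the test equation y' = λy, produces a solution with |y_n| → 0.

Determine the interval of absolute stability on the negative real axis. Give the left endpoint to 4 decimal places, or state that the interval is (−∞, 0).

(-3.8571, 0).

Test eqn y'=λy, z=hλ:
  k1=λy_n ⇒ h·k1=z·y_n;  k2=λ(1+7/9z)y_n ⇒ h·k2=z(1+7/9z)y_n
  y_{n+1}/y_n = 1 + 2/3z + 1/3z(1+7/9z) = 1 + z + 7/27z²
  so R(z) = 1 + z + 7/27z².

Boundary: |R(x)|=1, x<0.
x=-1.45: |R|=0.0951
R=1: x+7/27x²=0 ⇒ x=−27/7=-3.8571; min R=1−1/(4·7/27)=0.0357>−1
Confirm numerically:
  x=-2.847: |R|=0.25440 <1
  x=-2.751: |R|=0.21107 <1
  x=-2.456: |R|=0.10784 <1
  x=-4.156: |R|=1.32201 >1
  x=-4.135: |R|=1.29787 >1
Stable set (-3.8571, 0).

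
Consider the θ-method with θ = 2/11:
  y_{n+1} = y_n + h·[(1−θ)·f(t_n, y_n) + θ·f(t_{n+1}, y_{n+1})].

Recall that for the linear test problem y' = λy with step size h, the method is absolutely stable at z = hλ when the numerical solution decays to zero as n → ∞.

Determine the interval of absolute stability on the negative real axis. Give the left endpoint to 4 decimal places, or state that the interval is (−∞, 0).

With y'=λy (z=hλ):
  y_{n+1} = y_n + z·[9/11·y_n + 2/11·y_{n+1}] ⇒ (1 − 2/11z)y_{n+1} = (1 + 9/11z)y_n
  so R(z) = (1 + 9/11z)/(1 − 2/11z).

Boundary: |R(x)|=1, x<0.
x=-1.77: |R|=0.3391
R=−1: 1+9/11x = −1+2/11x ⇒ -7/11x=2 ⇒ x=2/(-7/11)=-3.1429
Confirm numerically:
  x=-2.968: |R|=0.92773 <1
  x=-2.559: |R|=0.74643 <1
  x=-1.610: |R|=0.24543 <1
  x=-1.367: |R|=0.09487 <1
  x=-3.460: |R|=1.12388 >1
  x=-3.429: |R|=1.11216 >1
Stable set (-3.1429, 0).

z∈(-3.1429,0).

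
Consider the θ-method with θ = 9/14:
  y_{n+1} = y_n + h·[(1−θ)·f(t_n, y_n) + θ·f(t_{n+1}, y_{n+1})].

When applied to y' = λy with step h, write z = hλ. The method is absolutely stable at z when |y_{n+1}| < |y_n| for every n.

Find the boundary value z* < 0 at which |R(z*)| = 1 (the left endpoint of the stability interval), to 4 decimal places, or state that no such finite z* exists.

Set f=λy, z=hλ:
  y_{n+1} = y_n + z·[5/14·y_n + 9/14·y_{n+1}] ⇒ (1 − 9/14z)y_{n+1} = (1 + 5/14z)y_n
  so R(z) = (1 + 5/14z)/(1 − 9/14z).

Solve |R(x)|<1 on ℝ⁻.
x=-0.97: |R|=0.4026
x=-2: |R|=0.1250
x=-10: |R|=0.3462
x=-100: |R|=0.5317
θ=9/14≥1/2 ⇒ |1+5/14x|<|1−9/14x| ∀x<0 ⇒ stable on all of ℝ⁻.

(−∞, 0) — no finite endpoint.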